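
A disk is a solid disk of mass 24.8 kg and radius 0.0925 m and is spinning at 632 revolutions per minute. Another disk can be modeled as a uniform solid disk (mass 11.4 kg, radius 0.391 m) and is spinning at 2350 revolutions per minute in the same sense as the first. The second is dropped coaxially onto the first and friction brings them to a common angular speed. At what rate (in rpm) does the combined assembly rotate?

No external torque acts about the common axis, so total angular momentum is conserved.
Moments of inertia: I_A = ½(24.8)(0.0925)² = 0.1061 kg·m²; I_B = ½(11.4)(0.391)² = 0.8714 kg·m².
Taking A's sense as positive: L = (0.1061)(632) + (0.8714)(2350) = 2115 kg·m²·rpm.
Combined I = 0.1061 + 0.8714 = 0.9775 kg·m².
ω_f = L / I = 2115 / 0.9775 = 2164 rpm.

|ω_f| ≈ 2160 rpm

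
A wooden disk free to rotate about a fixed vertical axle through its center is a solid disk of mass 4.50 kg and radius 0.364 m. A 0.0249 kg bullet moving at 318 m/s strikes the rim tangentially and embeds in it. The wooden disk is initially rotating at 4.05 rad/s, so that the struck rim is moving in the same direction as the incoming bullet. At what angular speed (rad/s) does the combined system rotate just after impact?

|ω_f| ≈ 13.6 rad/s

The axle reaction passes through the axle and exerts no torque about it; angular momentum about the axle is conserved through the impact.
I_p = ½(4.50)(0.364)² = 0.2981 kg·m². Taking the sense of the bullet's angular momentum as positive, L_{bullet} = m v R = (0.0249)(318)(0.364) = 2.882 kg·m²/s.
L_i = +I_p ω_p + m v R = +(0.2981)(4.05) + 2.882 = 4.090 kg·m²/s.
After sticking, I_f = I_p + m R² = 0.2981 + (0.0249)(0.364)² = 0.3014 kg·m².
ω_f = L_i / I_f = 4.090 / 0.3014 = 13.57 rad/s.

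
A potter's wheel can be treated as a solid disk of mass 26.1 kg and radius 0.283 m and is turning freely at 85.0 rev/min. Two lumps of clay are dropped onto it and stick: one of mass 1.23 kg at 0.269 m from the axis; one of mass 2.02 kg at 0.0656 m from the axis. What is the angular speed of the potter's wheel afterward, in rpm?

The added mass arrives with no angular momentum about the axis, and any external torque about the axis is negligible, so the system's angular momentum is conserved.
I_p = ½(26.1)(0.283)² = 1.045 kg·m².
Added inertia Σmr² = (1.23)(0.269)² + (2.02)(0.0656)² = 0.09770 kg·m²; I_f = 1.045 + 0.09770 = 1.143 kg·m².
ω_f = I_p ω_i / I_f = (1.045)(85.0) / 1.143 = 77.73 rpm.

ω_f ≈ 77.7 rpm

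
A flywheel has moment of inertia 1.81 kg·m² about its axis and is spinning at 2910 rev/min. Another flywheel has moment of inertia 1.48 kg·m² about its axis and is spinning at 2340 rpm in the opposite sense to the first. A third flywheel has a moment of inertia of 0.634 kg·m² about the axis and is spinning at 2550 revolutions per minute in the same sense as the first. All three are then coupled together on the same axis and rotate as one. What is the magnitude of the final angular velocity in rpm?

|ω_f| ≈ 872 rpm

The coupling torques are internal; angular momentum about the shared axis is conserved.
Taking A's sense as positive: L = (1.810)(2910) − (1.480)(2340) + (0.6340)(2550) = 3421 kg·m²·rpm.
Combined I = 1.810 + 1.480 + 0.6340 = 3.924 kg·m².
ω_f = L / I = 3421 / 3.924 = 871.7 rpm.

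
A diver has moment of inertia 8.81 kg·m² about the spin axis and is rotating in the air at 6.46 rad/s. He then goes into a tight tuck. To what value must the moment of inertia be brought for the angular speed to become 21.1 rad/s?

No external torque acts about the spin axis, so angular momentum is conserved.
I₂ = I₁ω₁ / ω₂ = (8.81)(6.46) / (21.1) = 2.697 kg·m².

I₂ ≈ 2.70 kg·m²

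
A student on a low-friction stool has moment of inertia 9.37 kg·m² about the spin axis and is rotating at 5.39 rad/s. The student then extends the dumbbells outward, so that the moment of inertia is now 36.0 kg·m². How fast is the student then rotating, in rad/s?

Angular momentum about the spin axis is conserved since the torque about it is zero.
ω₂ = I₁ω₁ / I₂ = (9.370)(5.39 rad/s) / (36.00) = 1.403 rad/s.

ω₂ ≈ 1.40 rad/s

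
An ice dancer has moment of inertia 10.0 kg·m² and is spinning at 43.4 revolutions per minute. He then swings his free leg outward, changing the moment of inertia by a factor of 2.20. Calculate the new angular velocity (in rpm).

Angular momentum about the spin axis is conserved since the torque about it is zero.
I₂ = 2.20 × 10.0 = 22.00 kg·m².
ω₂ = I₁ω₁ / I₂ = (10.00)(43.4 rpm) / (22.00) = 19.73 rpm.

ω₂ ≈ 19.7 rpm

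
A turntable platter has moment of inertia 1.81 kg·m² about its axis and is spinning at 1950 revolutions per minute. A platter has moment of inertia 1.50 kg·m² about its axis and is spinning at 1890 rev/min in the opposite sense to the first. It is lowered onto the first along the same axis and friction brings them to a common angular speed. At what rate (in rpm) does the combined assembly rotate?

|ω_f| ≈ 210 rpm

The coupling torques are internal; angular momentum about the shared axis is conserved.
Taking A's sense as positive: L = (1.810)(1950) − (1.500)(1890) = 694.5 kg·m²·rpm.
Combined I = 1.810 + 1.500 = 3.310 kg·m².
ω_f = L / I = 694.5 / 3.310 = 209.8 rpm.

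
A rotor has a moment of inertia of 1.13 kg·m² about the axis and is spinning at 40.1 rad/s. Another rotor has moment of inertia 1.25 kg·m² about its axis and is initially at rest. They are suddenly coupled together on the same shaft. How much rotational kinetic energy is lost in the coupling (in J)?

ΔKE lost ≈ 477 J

The coupling torques are internal; angular momentum about the shared axis is conserved.
Taking A's sense as positive: L = (1.130)(40.1) = 45.31 kg·m²·rad/s.
Combined I = 1.130 + 1.250 = 2.380 kg·m².
ω_f = L / I = 45.31 / 2.380 = 19.04 rad/s.
KE_i = ½ΣIω² = 908.5 J; KE_f = ½(2.380)(19.04)² = 431.4 J.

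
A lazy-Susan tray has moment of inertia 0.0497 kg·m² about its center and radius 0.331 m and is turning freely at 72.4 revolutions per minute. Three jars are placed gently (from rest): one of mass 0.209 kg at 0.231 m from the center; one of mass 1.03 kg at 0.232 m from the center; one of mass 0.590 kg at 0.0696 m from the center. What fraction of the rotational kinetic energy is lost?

The added mass arrives with no angular momentum about the center, and any external torque about the center is negligible, so the system's angular momentum is conserved.
Added inertia Σmr² = (0.209)(0.231)² + (1.03)(0.232)² + (0.590)(0.0696)² = 0.06945 kg·m²; I_f = 0.04970 + 0.06945 = 0.1191 kg·m².
ω_f = I_p ω_i / I_f = (0.04970)(72.4) / 0.1191 = 30.20 rpm.
KE_i = ½(0.04970)(7.582 rad/s)² = 1.428 J; KE_f = ½(0.1191)(3.163)² = 0.5958 J.
Fraction lost = 0.5829.

fraction ≈ 0.583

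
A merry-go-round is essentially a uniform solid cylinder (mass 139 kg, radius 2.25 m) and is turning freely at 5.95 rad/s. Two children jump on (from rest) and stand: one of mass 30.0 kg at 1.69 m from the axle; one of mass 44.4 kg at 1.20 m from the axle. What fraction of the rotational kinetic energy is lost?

fraction ≈ 0.298

No external torque acts about the axle; L_before = L_after.
I_p = ½(139)(2.25)² = 351.8 kg·m².
Added inertia Σmr² = (30.0)(1.69)² + (44.4)(1.20)² = 149.6 kg·m²; I_f = 351.8 + 149.6 = 501.5 kg·m².
ω_f = I_p ω_i / I_f = (351.8)(5.95) / 501.5 = 4.175 rad/s.
KE_i = ½(351.8)(5.950 rad/s)² = 6228 J; KE_f = ½(501.5)(4.175)² = 4370 J.
Fraction lost = 0.2984.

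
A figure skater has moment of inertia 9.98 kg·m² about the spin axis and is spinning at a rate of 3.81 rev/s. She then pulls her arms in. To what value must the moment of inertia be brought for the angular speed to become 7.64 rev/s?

Angular momentum about the spin axis is conserved since the torque about it is zero.
I₂ = I₁ω₁ / ω₂ = (9.98)(3.81) / (7.64) = 4.977 kg·m².

I₂ ≈ 4.98 kg·m²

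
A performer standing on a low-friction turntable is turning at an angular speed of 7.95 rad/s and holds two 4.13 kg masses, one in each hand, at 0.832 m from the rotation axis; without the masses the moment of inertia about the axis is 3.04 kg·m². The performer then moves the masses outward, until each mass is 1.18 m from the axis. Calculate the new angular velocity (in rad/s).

Angular momentum about the spin axis is conserved since the torque about it is zero.
I₁ = 3.04 + 2(4.13)(0.832)² = 8.758 kg·m²; I₂ = 3.04 + 2(4.13)(1.18)² = 14.54 kg·m².
ω₂ = I₁ω₁ / I₂ = (8.758)(7.95 rad/s) / (14.54) = 4.788 rad/s.

ω₂ ≈ 4.79 rad/s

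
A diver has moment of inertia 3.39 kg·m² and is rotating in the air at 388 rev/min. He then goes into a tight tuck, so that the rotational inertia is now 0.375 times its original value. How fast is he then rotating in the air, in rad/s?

ω₂ ≈ 108 rad/s

Angular momentum about the spin axis is conserved since the torque about it is zero.
I₂ = 0.375 × 3.39 = 1.271 kg·m².
ω₂ = I₁ω₁ / I₂ = (3.390)(388 rpm) / (1.271) = 1035 rpm = 108.4 rad/s.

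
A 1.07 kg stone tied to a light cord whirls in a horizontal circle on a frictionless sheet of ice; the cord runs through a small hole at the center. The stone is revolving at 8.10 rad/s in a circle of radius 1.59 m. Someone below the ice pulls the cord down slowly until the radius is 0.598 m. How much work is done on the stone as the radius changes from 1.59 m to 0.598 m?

No torque about the axis ⇒ m r₁² ω₁ = m r₂² ω₂.
ω₂ = ω₁ (r₁/r₂)² = (8.10)(1.59/0.598)² = 57.26 rad/s.
W = ΔKE = ½m(v₂² − v₁²) = 538.6 J.

W ≈ 539 J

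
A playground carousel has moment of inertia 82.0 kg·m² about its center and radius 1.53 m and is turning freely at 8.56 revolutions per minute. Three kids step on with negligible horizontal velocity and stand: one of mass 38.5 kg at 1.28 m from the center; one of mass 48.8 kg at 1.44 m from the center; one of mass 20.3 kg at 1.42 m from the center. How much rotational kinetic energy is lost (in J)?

energy lost ≈ 23.5 J

The added mass arrives with no angular momentum about the center, and any external torque about the center is negligible, so the system's angular momentum is conserved.
Added inertia Σmr² = (38.5)(1.28)² + (48.8)(1.44)² + (20.3)(1.42)² = 205.2 kg·m²; I_f = 82.00 + 205.2 = 287.2 kg·m².
ω_f = I_p ω_i / I_f = (82.00)(8.56) / 287.2 = 2.444 rpm.
KE_i = ½(82.00)(0.8964 rad/s)² = 32.94 J; KE_f = ½(287.2)(0.2559)² = 9.406 J.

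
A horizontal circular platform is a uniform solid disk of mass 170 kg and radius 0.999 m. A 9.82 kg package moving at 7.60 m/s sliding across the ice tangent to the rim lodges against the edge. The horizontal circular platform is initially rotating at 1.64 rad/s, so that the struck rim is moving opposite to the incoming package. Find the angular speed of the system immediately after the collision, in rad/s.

The axle reaction passes through the central axle and exerts no torque about it; angular momentum about the central axle is conserved through the impact.
I_p = ½(170)(0.999)² = 84.83 kg·m². Taking the sense of the package's angular momentum as positive, L_{package} = m v R = (9.82)(7.60)(0.999) = 74.56 kg·m²/s.
L_i = −I_p ω_p + m v R = −(84.83)(1.64) + 74.56 = -64.56 kg·m²/s.
After sticking, I_f = I_p + m R² = 84.83 + (9.82)(0.999)² = 94.63 kg·m².
ω_f = L_i / I_f = -64.56 / 94.63 = -0.6823 rad/s.

|ω_f| ≈ 0.682 rad/s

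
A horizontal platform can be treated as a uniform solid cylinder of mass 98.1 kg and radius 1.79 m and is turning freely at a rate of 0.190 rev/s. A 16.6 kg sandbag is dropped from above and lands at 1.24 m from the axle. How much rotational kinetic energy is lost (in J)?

energy lost ≈ 15.6 J

The added mass arrives with no angular momentum about the axle, and any external torque about the axle is negligible, so the system's angular momentum is conserved.
I_p = ½(98.1)(1.79)² = 157.2 kg·m².
Added inertia Σmr² = (16.6)(1.24)² = 25.52 kg·m²; I_f = 157.2 + 25.52 = 182.7 kg·m².
ω_f = I_p ω_i / I_f = (157.2)(0.190) / 182.7 = 0.1635 rev/s.
KE_i = ½(157.2)(1.194 rad/s)² = 112.0 J; KE_f = ½(182.7)(1.027)² = 96.34 J.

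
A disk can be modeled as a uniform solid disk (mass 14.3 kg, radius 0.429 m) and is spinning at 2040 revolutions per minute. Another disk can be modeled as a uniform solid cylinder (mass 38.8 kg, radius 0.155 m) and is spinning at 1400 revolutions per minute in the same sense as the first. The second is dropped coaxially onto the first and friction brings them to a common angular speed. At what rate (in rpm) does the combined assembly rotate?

|ω_f| ≈ 1870 rpm

No external torque acts about the common axis, so total angular momentum is conserved.
Moments of inertia: I_A = ½(14.3)(0.429)² = 1.316 kg·m²; I_B = ½(38.8)(0.155)² = 0.4661 kg·m².
Taking A's sense as positive: L = (1.316)(2040) + (0.4661)(1400) = 3337 kg·m²·rpm.
Combined I = 1.316 + 0.4661 = 1.782 kg·m².
ω_f = L / I = 3337 / 1.782 = 1873 rpm.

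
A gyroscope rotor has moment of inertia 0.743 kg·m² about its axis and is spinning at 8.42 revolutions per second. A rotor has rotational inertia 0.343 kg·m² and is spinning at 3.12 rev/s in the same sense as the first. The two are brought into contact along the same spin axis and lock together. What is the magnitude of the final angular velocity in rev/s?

|ω_f| ≈ 6.75 rev/s

The coupling torques are internal; angular momentum about the shared axis is conserved.
Taking A's sense as positive: L = (0.7430)(8.42) + (0.3430)(3.12) = 7.326 kg·m²·rev/s.
Combined I = 0.7430 + 0.3430 = 1.086 kg·m².
ω_f = L / I = 7.326 / 1.086 = 6.746 rev/s.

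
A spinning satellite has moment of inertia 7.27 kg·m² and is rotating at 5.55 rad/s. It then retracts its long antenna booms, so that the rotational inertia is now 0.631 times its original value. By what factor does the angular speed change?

No external torque acts about the spin axis, so angular momentum is conserved.
I₂ = 0.631 × 7.27 = 4.587 kg·m².
ω₂/ω₁ = I₁/I₂ = 7.270 / 4.587 = 1.585.

ω₂/ω₁ ≈ 1.58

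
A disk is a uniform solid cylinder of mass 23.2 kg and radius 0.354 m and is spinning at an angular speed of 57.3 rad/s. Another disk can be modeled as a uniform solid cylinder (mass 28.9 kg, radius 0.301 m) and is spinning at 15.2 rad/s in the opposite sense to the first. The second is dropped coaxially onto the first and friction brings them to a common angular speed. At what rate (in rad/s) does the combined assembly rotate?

No external torque acts about the common axis, so total angular momentum is conserved.
Moments of inertia: I_A = ½(23.2)(0.354)² = 1.454 kg·m²; I_B = ½(28.9)(0.301)² = 1.309 kg·m².
Taking A's sense as positive: L = (1.454)(57.3) − (1.309)(15.2) = 63.40 kg·m²·rad/s.
Combined I = 1.454 + 1.309 = 2.763 kg·m².
ω_f = L / I = 63.40 / 2.763 = 22.95 rad/s.

|ω_f| ≈ 22.9 rad/s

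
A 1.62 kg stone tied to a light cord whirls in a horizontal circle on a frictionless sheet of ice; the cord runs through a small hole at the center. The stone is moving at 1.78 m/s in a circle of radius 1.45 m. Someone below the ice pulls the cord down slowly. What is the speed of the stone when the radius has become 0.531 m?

Central (radial) force ⇒ zero torque about the center ⇒ m v r is constant.
v₂ = v₁ r₁ / r₂ = (1.78)(1.45) / (0.531) = 4.861 m/s.

v₂ ≈ 4.86 m/s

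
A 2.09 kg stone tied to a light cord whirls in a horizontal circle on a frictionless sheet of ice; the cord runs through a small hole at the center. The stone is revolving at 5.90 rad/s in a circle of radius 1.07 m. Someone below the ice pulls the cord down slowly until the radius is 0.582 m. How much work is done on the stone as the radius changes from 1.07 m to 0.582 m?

W ≈ 99.1 J

No torque about the axis ⇒ m r₁² ω₁ = m r₂² ω₂.
ω₂ = ω₁ (r₁/r₂)² = (5.90)(1.07/0.582)² = 19.94 rad/s.
W = ΔKE = ½m(v₂² − v₁²) = 99.12 J.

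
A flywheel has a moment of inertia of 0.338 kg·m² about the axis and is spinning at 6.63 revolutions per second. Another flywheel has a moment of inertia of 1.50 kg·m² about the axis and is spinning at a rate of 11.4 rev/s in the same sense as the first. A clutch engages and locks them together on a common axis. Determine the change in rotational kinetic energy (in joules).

ΔKE ≈ -124 J

No external torque acts about the common axis, so total angular momentum is conserved.
Taking A's sense as positive: L = (0.3380)(6.63) + (1.500)(11.4) = 19.34 kg·m²·rev/s.
Combined I = 0.3380 + 1.500 = 1.838 kg·m².
ω_f = L / I = 19.34 / 1.838 = 10.52 rev/s.
KE_i = ½ΣIω² = 4141 J; KE_f = ½(1.838)(66.12)² = 4017 J.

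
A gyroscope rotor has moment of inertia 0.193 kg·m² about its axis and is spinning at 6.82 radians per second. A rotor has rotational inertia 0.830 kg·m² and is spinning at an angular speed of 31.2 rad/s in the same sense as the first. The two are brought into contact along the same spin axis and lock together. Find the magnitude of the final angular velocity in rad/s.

|ω_f| ≈ 26.6 rad/s

No external torque acts about the common axis, so total angular momentum is conserved.
Taking A's sense as positive: L = (0.1930)(6.82) + (0.8300)(31.2) = 27.21 kg·m²·rad/s.
Combined I = 0.1930 + 0.8300 = 1.023 kg·m².
ω_f = L / I = 27.21 / 1.023 = 26.60 rad/s.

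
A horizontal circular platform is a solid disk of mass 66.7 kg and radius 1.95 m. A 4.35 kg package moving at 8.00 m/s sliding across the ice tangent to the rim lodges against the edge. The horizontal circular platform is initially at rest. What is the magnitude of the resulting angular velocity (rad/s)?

About the central axle the impulsive forces during the collision are internal, so angular momentum about that axis is conserved.
I_p = ½(66.7)(1.95)² = 126.8 kg·m². Taking the sense of the package's angular momentum as positive, L_{package} = m v R = (4.35)(8.00)(1.95) = 67.86 kg·m²/s.
L_i = 0 + 67.86 = 67.86 kg·m²/s.
After sticking, I_f = I_p + m R² = 126.8 + (4.35)(1.95)² = 143.4 kg·m².
ω_f = L_i / I_f = 67.86 / 143.4 = 0.4734 rad/s.

|ω_f| ≈ 0.473 rad/s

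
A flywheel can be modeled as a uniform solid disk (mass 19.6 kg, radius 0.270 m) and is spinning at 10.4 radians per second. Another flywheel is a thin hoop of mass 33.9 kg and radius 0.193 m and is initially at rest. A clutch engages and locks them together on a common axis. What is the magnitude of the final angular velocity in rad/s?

|ω_f| ≈ 3.76 rad/s

No external torque acts about the common axis, so total angular momentum is conserved.
Moments of inertia: I_A = ½(19.6)(0.270)² = 0.7144 kg·m²; I_B = (33.9)(0.193)² = 1.263 kg·m².
Taking A's sense as positive: L = (0.7144)(10.4) = 7.430 kg·m²·rad/s.
Combined I = 0.7144 + 1.263 = 1.977 kg·m².
ω_f = L / I = 7.430 / 1.977 = 3.758 rad/s.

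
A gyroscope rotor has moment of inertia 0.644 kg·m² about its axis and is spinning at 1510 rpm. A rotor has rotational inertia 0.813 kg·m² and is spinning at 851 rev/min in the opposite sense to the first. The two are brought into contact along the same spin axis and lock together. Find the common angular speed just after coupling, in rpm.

|ω_f| ≈ 193 rpm

The coupling torques are internal; angular momentum about the shared axis is conserved.
Taking A's sense as positive: L = (0.6440)(1510) − (0.8130)(851) = 280.6 kg·m²·rpm.
Combined I = 0.6440 + 0.8130 = 1.457 kg·m².
ω_f = L / I = 280.6 / 1.457 = 192.6 rpm.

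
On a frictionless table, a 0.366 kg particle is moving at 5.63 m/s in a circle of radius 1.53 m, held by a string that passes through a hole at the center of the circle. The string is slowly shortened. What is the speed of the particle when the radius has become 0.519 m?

The only horizontal force on the mass is along the cord (radial), so it exerts no torque about the hole and angular momentum m v r is conserved.
v₂ = v₁ r₁ / r₂ = (5.63)(1.53) / (0.519) = 16.60 m/s.

v₂ ≈ 16.6 m/s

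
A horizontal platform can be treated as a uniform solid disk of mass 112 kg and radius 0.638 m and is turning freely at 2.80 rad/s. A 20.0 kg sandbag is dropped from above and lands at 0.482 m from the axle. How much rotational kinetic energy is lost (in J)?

energy lost ≈ 15.1 J

No external torque acts about the axle; L_before = L_after.
I_p = ½(112)(0.638)² = 22.79 kg·m².
Added inertia Σmr² = (20.0)(0.482)² = 4.646 kg·m²; I_f = 22.79 + 4.646 = 27.44 kg·m².
ω_f = I_p ω_i / I_f = (22.79)(2.80) / 27.44 = 2.326 rad/s.
KE_i = ½(22.79)(2.800 rad/s)² = 89.35 J; KE_f = ½(27.44)(2.326)² = 74.22 J.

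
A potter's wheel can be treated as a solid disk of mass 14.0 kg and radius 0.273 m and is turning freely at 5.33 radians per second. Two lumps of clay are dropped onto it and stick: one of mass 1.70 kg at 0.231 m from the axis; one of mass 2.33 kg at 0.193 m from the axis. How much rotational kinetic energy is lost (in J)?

The added mass arrives with no angular momentum about the axis, and any external torque about the axis is negligible, so the system's angular momentum is conserved.
I_p = ½(14.0)(0.273)² = 0.5217 kg·m².
Added inertia Σmr² = (1.70)(0.231)² + (2.33)(0.193)² = 0.1775 kg·m²; I_f = 0.5217 + 0.1775 = 0.6992 kg·m².
ω_f = I_p ω_i / I_f = (0.5217)(5.33) / 0.6992 = 3.977 rad/s.
KE_i = ½(0.5217)(5.330 rad/s)² = 7.411 J; KE_f = ½(0.6992)(3.977)² = 5.529 J.

energy lost ≈ 1.88 J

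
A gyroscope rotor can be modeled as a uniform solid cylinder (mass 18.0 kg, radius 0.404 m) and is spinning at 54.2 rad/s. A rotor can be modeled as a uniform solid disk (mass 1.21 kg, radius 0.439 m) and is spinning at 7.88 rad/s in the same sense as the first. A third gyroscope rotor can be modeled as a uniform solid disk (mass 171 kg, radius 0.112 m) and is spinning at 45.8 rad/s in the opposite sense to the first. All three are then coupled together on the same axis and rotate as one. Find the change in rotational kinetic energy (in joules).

No external torque acts about the common axis, so total angular momentum is conserved.
Moments of inertia: I_A = ½(18.0)(0.404)² = 1.469 kg·m²; I_B = ½(1.21)(0.439)² = 0.1166 kg·m²; I_C = ½(171)(0.112)² = 1.073 kg·m².
Taking A's sense as positive: L = (1.469)(54.2) + (0.1166)(7.88) − (1.073)(45.8) = 31.41 kg·m²·rad/s.
Combined I = 1.469 + 0.1166 + 1.073 = 2.658 kg·m².
ω_f = L / I = 31.41 / 2.658 = 11.82 rad/s.
KE_i = ½ΣIω² = 3286 J; KE_f = ½(2.658)(11.82)² = 185.6 J.

ΔKE ≈ -3100 J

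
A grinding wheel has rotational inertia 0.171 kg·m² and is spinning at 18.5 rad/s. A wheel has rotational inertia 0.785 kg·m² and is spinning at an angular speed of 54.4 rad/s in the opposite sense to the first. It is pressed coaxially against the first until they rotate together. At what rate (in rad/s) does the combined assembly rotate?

|ω_f| ≈ 41.4 rad/s

The coupling torques are internal; angular momentum about the shared axis is conserved.
Taking A's sense as positive: L = (0.1710)(18.5) − (0.7850)(54.4) = -39.54 kg·m²·rad/s.
Combined I = 0.1710 + 0.7850 = 0.9560 kg·m².
ω_f = L / I = -39.54 / 0.9560 = -41.36 rad/s.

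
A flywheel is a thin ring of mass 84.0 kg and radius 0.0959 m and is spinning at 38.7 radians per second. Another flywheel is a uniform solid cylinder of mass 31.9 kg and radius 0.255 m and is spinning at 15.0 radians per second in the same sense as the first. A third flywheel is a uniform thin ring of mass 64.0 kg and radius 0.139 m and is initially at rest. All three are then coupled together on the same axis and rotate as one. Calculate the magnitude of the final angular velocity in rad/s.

No external torque acts about the common axis, so total angular momentum is conserved.
Moments of inertia: I_A = (84.0)(0.0959)² = 0.7725 kg·m²; I_B = ½(31.9)(0.255)² = 1.037 kg·m²; I_C = (64.0)(0.139)² = 1.237 kg·m².
Taking A's sense as positive: L = (0.7725)(38.7) + (1.037)(15.0) = 45.45 kg·m²·rad/s.
Combined I = 0.7725 + 1.037 + 1.237 = 3.046 kg·m².
ω_f = L / I = 45.45 / 3.046 = 14.92 rad/s.

|ω_f| ≈ 14.9 rad/s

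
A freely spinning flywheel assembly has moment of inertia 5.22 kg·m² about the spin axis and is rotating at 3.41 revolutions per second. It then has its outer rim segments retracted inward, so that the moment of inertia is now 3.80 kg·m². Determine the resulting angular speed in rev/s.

Angular momentum about the spin axis is conserved since the torque about it is zero.
ω₂ = I₁ω₁ / I₂ = (5.220)(3.41 rev/s) / (3.800) = 4.684 rev/s.

ω₂ ≈ 4.68 rev/s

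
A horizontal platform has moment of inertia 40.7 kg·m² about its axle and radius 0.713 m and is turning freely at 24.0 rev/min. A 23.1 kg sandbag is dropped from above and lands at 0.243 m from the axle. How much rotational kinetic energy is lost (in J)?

The added mass arrives with no angular momentum about the axle, and any external torque about the axle is negligible, so the system's angular momentum is conserved.
Added inertia Σmr² = (23.1)(0.243)² = 1.364 kg·m²; I_f = 40.70 + 1.364 = 42.06 kg·m².
ω_f = I_p ω_i / I_f = (40.70)(24.0) / 42.06 = 23.22 rpm.
KE_i = ½(40.70)(2.513 rad/s)² = 128.5 J; KE_f = ½(42.06)(2.432)² = 124.4 J.

energy lost ≈ 4.17 J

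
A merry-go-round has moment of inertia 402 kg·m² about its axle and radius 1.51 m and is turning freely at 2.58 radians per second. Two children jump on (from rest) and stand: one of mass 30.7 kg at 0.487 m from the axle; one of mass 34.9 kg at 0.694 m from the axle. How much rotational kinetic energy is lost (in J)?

No external torque acts about the axle; L_before = L_after.
Added inertia Σmr² = (30.7)(0.487)² + (34.9)(0.694)² = 24.09 kg·m²; I_f = 402.0 + 24.09 = 426.1 kg·m².
ω_f = I_p ω_i / I_f = (402.0)(2.58) / 426.1 = 2.434 rad/s.
KE_i = ½(402.0)(2.580 rad/s)² = 1338 J; KE_f = ½(426.1)(2.434)² = 1262 J.

energy lost ≈ 75.6 J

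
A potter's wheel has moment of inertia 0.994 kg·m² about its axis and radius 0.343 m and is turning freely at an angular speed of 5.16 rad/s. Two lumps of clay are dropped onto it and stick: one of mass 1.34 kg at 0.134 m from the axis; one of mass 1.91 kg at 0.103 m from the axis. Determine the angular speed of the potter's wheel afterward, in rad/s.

ω_f ≈ 4.94 rad/s

The added mass arrives with no angular momentum about the axis, and any external torque about the axis is negligible, so the system's angular momentum is conserved.
Added inertia Σmr² = (1.34)(0.134)² + (1.91)(0.103)² = 0.04432 kg·m²; I_f = 0.9940 + 0.04432 = 1.038 kg·m².
ω_f = I_p ω_i / I_f = (0.9940)(5.16) / 1.038 = 4.940 rad/s.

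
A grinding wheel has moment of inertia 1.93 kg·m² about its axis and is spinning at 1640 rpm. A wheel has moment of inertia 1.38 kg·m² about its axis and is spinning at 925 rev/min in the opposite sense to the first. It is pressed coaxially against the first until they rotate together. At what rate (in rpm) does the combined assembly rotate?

|ω_f| ≈ 571 rpm

The coupling torques are internal; angular momentum about the shared axis is conserved.
Taking A's sense as positive: L = (1.930)(1640) − (1.380)(925) = 1889 kg·m²·rpm.
Combined I = 1.930 + 1.380 = 3.310 kg·m².
ω_f = L / I = 1889 / 3.310 = 570.6 rpm.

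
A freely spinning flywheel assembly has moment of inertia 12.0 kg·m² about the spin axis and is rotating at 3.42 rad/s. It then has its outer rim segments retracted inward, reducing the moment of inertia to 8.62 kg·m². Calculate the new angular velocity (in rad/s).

ω₂ ≈ 4.76 rad/s

With no external torque about the axis, L is conserved: I₁ω₁ = I₂ω₂.
ω₂ = I₁ω₁ / I₂ = (12.00)(3.42 rad/s) / (8.620) = 4.761 rad/s.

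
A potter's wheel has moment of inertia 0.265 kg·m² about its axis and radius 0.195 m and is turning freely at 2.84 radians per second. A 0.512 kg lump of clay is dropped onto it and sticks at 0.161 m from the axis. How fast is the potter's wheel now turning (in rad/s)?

The added mass arrives with no angular momentum about the axis, and any external torque about the axis is negligible, so the system's angular momentum is conserved.
Added inertia Σmr² = (0.512)(0.161)² = 0.01327 kg·m²; I_f = 0.2650 + 0.01327 = 0.2783 kg·m².
ω_f = I_p ω_i / I_f = (0.2650)(2.84) / 0.2783 = 2.705 rad/s.

ω_f ≈ 2.70 rad/s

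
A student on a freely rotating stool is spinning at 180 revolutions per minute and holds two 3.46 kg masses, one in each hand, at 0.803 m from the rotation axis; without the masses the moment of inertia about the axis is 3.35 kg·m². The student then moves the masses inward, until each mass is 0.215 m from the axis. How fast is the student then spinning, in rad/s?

No external torque acts about the spin axis, so angular momentum is conserved.
I₁ = 3.35 + 2(3.46)(0.803)² = 7.812 kg·m²; I₂ = 3.35 + 2(3.46)(0.215)² = 3.670 kg·m².
ω₂ = I₁ω₁ / I₂ = (7.812)(180 rpm) / (3.670) = 383.2 rpm = 40.13 rad/s.

ω₂ ≈ 40.1 rad/s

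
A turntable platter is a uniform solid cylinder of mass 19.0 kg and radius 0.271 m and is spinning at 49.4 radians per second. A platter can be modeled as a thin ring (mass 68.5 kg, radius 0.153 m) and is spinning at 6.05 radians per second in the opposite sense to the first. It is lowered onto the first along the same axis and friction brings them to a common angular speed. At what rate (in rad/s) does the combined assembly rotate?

|ω_f| ≈ 10.8 rad/s

The coupling torques are internal; angular momentum about the shared axis is conserved.
Moments of inertia: I_A = ½(19.0)(0.271)² = 0.6977 kg·m²; I_B = (68.5)(0.153)² = 1.604 kg·m².
Taking A's sense as positive: L = (0.6977)(49.4) − (1.604)(6.05) = 24.76 kg·m²·rad/s.
Combined I = 0.6977 + 1.604 = 2.301 kg·m².
ω_f = L / I = 24.76 / 2.301 = 10.76 rad/s.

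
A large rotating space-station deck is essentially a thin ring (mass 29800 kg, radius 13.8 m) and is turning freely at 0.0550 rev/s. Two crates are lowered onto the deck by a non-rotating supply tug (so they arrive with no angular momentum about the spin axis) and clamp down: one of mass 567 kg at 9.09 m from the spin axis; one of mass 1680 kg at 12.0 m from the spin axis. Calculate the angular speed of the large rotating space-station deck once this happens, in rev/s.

ω_f ≈ 0.0523 rev/s

No external torque acts about the spin axis; L_before = L_after.
I_p = (29800)(13.8)² = 5.675e+06 kg·m².
Added inertia Σmr² = (567)(9.09)² + (1680)(12.0)² = 2.888e+05 kg·m²; I_f = 5.675e+06 + 2.888e+05 = 5.964e+06 kg·m².
ω_f = I_p ω_i / I_f = (5.675e+06)(0.0550) / 5.964e+06 = 0.05234 rev/s.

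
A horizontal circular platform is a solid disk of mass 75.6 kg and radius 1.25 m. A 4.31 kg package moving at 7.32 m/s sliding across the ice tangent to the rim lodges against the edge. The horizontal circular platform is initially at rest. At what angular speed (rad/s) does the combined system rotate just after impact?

|ω_f| ≈ 0.599 rad/s

The axle reaction passes through the central axle and exerts no torque about it; angular momentum about the central axle is conserved through the impact.
I_p = ½(75.6)(1.25)² = 59.06 kg·m². Taking the sense of the package's angular momentum as positive, L_{package} = m v R = (4.31)(7.32)(1.25) = 39.44 kg·m²/s.
L_i = 0 + 39.44 = 39.44 kg·m²/s.
After sticking, I_f = I_p + m R² = 59.06 + (4.31)(1.25)² = 65.80 kg·m².
ω_f = L_i / I_f = 39.44 / 65.80 = 0.5994 rad/s.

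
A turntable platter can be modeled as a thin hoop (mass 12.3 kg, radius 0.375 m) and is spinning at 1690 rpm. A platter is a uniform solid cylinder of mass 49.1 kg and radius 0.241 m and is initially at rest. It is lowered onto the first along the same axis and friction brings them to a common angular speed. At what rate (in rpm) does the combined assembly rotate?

|ω_f| ≈ 926 rpm

The coupling torques are internal; angular momentum about the shared axis is conserved.
Moments of inertia: I_A = (12.3)(0.375)² = 1.730 kg·m²; I_B = ½(49.1)(0.241)² = 1.426 kg·m².
Taking A's sense as positive: L = (1.730)(1690) = 2923 kg·m²·rpm.
Combined I = 1.730 + 1.426 = 3.156 kg·m².
ω_f = L / I = 2923 / 3.156 = 926.4 rpm.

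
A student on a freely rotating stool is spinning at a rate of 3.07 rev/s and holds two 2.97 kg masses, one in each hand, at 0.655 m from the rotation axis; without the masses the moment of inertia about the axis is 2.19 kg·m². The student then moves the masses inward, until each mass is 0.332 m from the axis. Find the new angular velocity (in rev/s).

No external torque acts about the spin axis, so angular momentum is conserved.
I₁ = 2.19 + 2(2.97)(0.655)² = 4.738 kg·m²; I₂ = 2.19 + 2(2.97)(0.332)² = 2.845 kg·m².
ω₂ = I₁ω₁ / I₂ = (4.738)(3.07 rev/s) / (2.845) = 5.114 rev/s.

ω₂ ≈ 5.11 rev/s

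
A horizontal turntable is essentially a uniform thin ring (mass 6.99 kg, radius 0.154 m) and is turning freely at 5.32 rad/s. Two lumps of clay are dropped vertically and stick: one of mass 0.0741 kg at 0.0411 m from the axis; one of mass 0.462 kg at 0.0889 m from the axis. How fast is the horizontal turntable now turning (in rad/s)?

No external torque acts about the axis; L_before = L_after.
I_p = (6.99)(0.154)² = 0.1658 kg·m².
Added inertia Σmr² = (0.0741)(0.0411)² + (0.462)(0.0889)² = 0.003776 kg·m²; I_f = 0.1658 + 0.003776 = 0.1696 kg·m².
ω_f = I_p ω_i / I_f = (0.1658)(5.32) / 0.1696 = 5.202 rad/s.

ω_f ≈ 5.20 rad/s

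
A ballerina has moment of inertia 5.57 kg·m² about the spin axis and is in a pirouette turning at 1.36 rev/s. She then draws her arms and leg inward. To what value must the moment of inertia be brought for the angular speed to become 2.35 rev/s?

I₂ ≈ 3.22 kg·m²

With no external torque about the axis, L is conserved: I₁ω₁ = I₂ω₂.
I₂ = I₁ω₁ / ω₂ = (5.57)(1.36) / (2.35) = 3.223 kg·m².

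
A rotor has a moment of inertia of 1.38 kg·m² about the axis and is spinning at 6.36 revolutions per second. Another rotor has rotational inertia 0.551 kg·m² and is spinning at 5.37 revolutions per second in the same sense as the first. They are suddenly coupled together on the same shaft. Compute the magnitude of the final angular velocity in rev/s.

|ω_f| ≈ 6.08 rev/s

The coupling torques are internal; angular momentum about the shared axis is conserved.
Taking A's sense as positive: L = (1.380)(6.36) + (0.5510)(5.37) = 11.74 kg·m²·rev/s.
Combined I = 1.380 + 0.5510 = 1.931 kg·m².
ω_f = L / I = 11.74 / 1.931 = 6.078 rev/s.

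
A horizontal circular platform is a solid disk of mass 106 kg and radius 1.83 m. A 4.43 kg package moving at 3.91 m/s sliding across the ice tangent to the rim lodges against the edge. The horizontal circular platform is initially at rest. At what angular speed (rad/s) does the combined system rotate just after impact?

|ω_f| ≈ 0.165 rad/s

About the central axle the impulsive forces during the collision are internal, so angular momentum about that axis is conserved.
I_p = ½(106)(1.83)² = 177.5 kg·m². Taking the sense of the package's angular momentum as positive, L_{package} = m v R = (4.43)(3.91)(1.83) = 31.70 kg·m²/s.
L_i = 0 + 31.70 = 31.70 kg·m²/s.
After sticking, I_f = I_p + m R² = 177.5 + (4.43)(1.83)² = 192.3 kg·m².
ω_f = L_i / I_f = 31.70 / 192.3 = 0.1648 rad/s.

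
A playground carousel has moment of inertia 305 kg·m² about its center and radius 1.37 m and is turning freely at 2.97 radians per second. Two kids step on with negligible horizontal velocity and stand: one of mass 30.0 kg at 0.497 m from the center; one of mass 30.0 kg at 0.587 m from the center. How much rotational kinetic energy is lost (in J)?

energy lost ≈ 74.0 J

The added mass arrives with no angular momentum about the center, and any external torque about the center is negligible, so the system's angular momentum is conserved.
Added inertia Σmr² = (30.0)(0.497)² + (30.0)(0.587)² = 17.75 kg·m²; I_f = 305.0 + 17.75 = 322.7 kg·m².
ω_f = I_p ω_i / I_f = (305.0)(2.97) / 322.7 = 2.807 rad/s.
KE_i = ½(305.0)(2.970 rad/s)² = 1345 J; KE_f = ½(322.7)(2.807)² = 1271 J.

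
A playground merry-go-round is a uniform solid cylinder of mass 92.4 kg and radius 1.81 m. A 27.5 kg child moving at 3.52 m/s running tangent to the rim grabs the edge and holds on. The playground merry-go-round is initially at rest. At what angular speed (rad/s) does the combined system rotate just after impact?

The axle reaction passes through the axle and exerts no torque about it; angular momentum about the axle is conserved through the impact.
I_p = ½(92.4)(1.81)² = 151.4 kg·m². Taking the sense of the child's angular momentum as positive, L_{child} = m v R = (27.5)(3.52)(1.81) = 175.2 kg·m²/s.
L_i = 0 + 175.2 = 175.2 kg·m²/s.
After sticking, I_f = I_p + m R² = 151.4 + (27.5)(1.81)² = 241.4 kg·m².
ω_f = L_i / I_f = 175.2 / 241.4 = 0.7257 rad/s.

|ω_f| ≈ 0.726 rad/s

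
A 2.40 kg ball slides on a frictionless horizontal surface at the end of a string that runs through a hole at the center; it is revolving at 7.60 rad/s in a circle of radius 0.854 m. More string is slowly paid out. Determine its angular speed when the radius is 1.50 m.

ω₂ ≈ 2.46 rad/s

The constraining force is radial, so m r² ω about the center is conserved.
ω₂ = ω₁ (r₁/r₂)² = (7.60)(0.854/1.50)² = 2.463 rad/s.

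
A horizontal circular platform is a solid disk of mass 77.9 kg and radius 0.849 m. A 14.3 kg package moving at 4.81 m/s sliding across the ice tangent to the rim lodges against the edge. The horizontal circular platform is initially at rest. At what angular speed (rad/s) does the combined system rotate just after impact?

The axle reaction passes through the central axle and exerts no torque about it; angular momentum about the central axle is conserved through the impact.
I_p = ½(77.9)(0.849)² = 28.08 kg·m². Taking the sense of the package's angular momentum as positive, L_{package} = m v R = (14.3)(4.81)(0.849) = 58.40 kg·m²/s.
L_i = 0 + 58.40 = 58.40 kg·m²/s.
After sticking, I_f = I_p + m R² = 28.08 + (14.3)(0.849)² = 38.38 kg·m².
ω_f = L_i / I_f = 58.40 / 38.38 = 1.521 rad/s.

|ω_f| ≈ 1.52 rad/s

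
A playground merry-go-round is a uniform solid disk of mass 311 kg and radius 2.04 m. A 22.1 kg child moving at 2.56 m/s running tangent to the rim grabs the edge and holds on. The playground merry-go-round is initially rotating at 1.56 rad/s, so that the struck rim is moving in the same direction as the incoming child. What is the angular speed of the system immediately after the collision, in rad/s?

|ω_f| ≈ 1.52 rad/s

About the axle the impulsive forces during the collision are internal, so angular momentum about that axis is conserved.
I_p = ½(311)(2.04)² = 647.1 kg·m². Taking the sense of the child's angular momentum as positive, L_{child} = m v R = (22.1)(2.56)(2.04) = 115.4 kg·m²/s.
L_i = +I_p ω_p + m v R = +(647.1)(1.56) + 115.4 = 1125 kg·m²/s.
After sticking, I_f = I_p + m R² = 647.1 + (22.1)(2.04)² = 739.1 kg·m².
ω_f = L_i / I_f = 1125 / 739.1 = 1.522 rad/s.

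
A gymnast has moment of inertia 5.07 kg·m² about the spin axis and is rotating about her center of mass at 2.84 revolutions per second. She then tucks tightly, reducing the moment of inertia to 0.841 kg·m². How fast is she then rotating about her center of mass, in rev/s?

No external torque acts about the spin axis, so angular momentum is conserved.
ω₂ = I₁ω₁ / I₂ = (5.070)(2.84 rev/s) / (0.8410) = 17.12 rev/s.

ω₂ ≈ 17.1 rev/s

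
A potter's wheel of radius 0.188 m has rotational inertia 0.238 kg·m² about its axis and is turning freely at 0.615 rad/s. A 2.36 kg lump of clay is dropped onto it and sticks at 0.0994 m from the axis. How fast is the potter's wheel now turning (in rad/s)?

ω_f ≈ 0.560 rad/s

The added mass arrives with no angular momentum about the axis, and any external torque about the axis is negligible, so the system's angular momentum is conserved.
Added inertia Σmr² = (2.36)(0.0994)² = 0.02332 kg·m²; I_f = 0.2380 + 0.02332 = 0.2613 kg·m².
ω_f = I_p ω_i / I_f = (0.2380)(0.615) / 0.2613 = 0.5601 rad/s.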